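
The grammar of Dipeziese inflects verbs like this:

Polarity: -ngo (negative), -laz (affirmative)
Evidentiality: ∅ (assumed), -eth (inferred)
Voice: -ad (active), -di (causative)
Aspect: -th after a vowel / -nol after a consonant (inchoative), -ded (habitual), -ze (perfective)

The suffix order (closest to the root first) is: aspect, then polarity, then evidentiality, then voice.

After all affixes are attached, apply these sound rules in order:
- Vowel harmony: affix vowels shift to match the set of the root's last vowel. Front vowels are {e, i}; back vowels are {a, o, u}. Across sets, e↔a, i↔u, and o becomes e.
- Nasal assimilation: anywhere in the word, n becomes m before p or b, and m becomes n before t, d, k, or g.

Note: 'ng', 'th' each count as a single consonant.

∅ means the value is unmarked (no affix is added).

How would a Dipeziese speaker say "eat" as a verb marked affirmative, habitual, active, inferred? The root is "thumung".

thumungdadlazathad

Attach aspect habitual -ded → thumungded.
Attach polarity affirmative -laz → thumungdedlaz.
Attach evidentiality inferred -eth → thumungdedlazeth.
Attach voice active -ad → thumungdedlazethad.
Apply vowel harmony: thumungdedlazethad → thumungdadlazathad.
Nasal assimilation: no change.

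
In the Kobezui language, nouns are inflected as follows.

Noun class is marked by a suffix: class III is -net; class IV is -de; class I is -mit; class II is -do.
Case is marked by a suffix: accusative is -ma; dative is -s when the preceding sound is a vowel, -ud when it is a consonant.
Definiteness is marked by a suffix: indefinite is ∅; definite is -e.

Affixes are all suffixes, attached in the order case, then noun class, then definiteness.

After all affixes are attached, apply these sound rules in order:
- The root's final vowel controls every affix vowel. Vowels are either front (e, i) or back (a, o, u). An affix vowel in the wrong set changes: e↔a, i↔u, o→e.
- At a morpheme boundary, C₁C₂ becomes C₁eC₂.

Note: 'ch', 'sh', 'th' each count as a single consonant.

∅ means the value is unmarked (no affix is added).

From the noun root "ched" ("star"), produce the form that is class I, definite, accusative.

Attach case accusative -ma → chedma.
Attach noun class class I -mit → chedmamit.
Attach definiteness definite -e → chedmamite.
Apply vowel harmony: chedmamite → chedmemite.
Apply epenthesis: chedmemite → chedememite.

chedememite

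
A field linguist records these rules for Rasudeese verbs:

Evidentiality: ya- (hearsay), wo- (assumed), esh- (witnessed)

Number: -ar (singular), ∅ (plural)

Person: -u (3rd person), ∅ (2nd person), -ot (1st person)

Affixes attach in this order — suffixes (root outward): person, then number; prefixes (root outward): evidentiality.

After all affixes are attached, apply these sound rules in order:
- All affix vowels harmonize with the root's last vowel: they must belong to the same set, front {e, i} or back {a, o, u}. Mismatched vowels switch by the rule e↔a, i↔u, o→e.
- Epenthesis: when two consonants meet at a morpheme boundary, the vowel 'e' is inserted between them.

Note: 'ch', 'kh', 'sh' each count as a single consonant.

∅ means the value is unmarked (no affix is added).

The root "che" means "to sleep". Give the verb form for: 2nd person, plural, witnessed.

person = 2nd person: zero marking, form stays che.
Attach evidentiality witnessed esh- → eshche.
number = plural: zero marking, form stays eshche.
Vowel harmony: no change.
Apply epenthesis: eshche → esheche.

esheche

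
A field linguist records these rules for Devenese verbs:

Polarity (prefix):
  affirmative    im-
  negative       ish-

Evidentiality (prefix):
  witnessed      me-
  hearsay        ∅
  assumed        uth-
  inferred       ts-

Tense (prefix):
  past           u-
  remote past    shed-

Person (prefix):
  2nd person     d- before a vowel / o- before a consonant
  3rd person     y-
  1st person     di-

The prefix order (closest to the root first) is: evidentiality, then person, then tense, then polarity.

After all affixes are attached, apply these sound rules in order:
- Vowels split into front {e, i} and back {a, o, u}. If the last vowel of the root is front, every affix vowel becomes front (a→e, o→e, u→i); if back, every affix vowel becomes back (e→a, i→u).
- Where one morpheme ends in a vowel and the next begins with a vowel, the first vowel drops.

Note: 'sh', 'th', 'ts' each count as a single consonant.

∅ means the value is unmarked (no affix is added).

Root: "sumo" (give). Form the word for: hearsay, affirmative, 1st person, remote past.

umshaddusumo

evidentiality = hearsay: zero marking, form stays sumo.
Attach person 1st person di- → disumo.
Attach tense remote past shed- → sheddisumo.
Attach polarity affirmative im- → imsheddisumo.
Apply vowel harmony: imsheddisumo → umshaddusumo.
Vowel deletion: no change.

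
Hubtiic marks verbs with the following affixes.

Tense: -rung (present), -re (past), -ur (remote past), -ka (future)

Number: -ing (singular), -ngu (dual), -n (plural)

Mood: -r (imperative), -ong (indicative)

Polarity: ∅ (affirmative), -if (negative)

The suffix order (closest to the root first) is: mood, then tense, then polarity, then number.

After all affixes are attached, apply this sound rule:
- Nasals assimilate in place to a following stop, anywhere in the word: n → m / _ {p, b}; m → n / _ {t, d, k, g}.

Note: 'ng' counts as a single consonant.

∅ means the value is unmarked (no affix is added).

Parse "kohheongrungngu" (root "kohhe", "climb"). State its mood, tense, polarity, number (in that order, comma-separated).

indicative, present, affirmative, dual

Segment: kohhe-ong-rung-ngu.
mood: -ong → indicative.
tense: -rung → present.
polarity: ∅ → affirmative.
number: -ngu → dual.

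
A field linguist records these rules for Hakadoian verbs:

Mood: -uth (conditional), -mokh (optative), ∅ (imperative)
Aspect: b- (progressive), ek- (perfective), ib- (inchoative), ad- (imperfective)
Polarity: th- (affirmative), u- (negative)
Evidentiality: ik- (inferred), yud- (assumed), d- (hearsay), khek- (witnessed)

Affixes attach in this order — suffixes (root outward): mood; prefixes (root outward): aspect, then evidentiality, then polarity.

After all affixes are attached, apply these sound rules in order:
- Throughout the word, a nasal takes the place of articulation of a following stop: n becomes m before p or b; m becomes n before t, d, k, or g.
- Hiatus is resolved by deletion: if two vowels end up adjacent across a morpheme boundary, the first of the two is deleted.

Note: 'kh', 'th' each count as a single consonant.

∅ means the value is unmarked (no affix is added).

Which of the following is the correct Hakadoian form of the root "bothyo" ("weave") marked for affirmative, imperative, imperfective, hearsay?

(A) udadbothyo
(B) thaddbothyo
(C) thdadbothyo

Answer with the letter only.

C

mood = imperative: zero marking, form stays bothyo.
Attach aspect imperfective ad- → adbothyo.
Attach evidentiality hearsay d- → dadbothyo.
Attach polarity affirmative th- → thdadbothyo.
Nasal assimilation: no change.
Vowel deletion: no change.
So the correct form is thdadbothyo, option (C).
(B) thaddbothyo is wrong: it has the affixes in the wrong order.
(A) udadbothyo is wrong: it uses negative instead of affirmative for polarity.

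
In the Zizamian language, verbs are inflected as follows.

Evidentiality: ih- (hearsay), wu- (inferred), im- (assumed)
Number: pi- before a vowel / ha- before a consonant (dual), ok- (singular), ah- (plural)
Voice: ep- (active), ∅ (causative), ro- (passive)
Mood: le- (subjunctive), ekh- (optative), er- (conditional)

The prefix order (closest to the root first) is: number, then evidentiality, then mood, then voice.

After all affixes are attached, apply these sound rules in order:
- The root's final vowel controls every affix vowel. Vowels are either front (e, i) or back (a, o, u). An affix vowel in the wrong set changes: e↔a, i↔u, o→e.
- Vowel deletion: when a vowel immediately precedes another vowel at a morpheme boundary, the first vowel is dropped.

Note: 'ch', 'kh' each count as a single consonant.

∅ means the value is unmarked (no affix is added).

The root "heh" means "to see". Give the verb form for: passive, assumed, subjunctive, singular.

relimekheh

Attach number singular ok- → okheh.
Attach evidentiality assumed im- → imokheh.
Attach mood subjunctive le- → leimokheh.
Attach voice passive ro- → roleimokheh.
Apply vowel harmony: roleimokheh → releimekheh.
Apply vowel deletion: releimekheh → relimekheh.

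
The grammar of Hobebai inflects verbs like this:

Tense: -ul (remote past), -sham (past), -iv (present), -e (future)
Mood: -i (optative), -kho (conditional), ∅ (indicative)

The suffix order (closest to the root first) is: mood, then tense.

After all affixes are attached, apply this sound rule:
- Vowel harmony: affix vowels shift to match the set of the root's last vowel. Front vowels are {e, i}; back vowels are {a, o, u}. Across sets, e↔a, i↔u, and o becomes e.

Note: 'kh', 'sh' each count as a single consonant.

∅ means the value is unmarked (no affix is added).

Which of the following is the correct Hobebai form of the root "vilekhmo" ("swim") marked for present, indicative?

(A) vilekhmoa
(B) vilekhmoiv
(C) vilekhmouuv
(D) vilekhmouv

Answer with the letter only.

mood = indicative: zero marking, form stays vilekhmo.
Attach tense present -iv → vilekhmoiv.
Apply vowel harmony: vilekhmoiv → vilekhmouv.
So the correct form is vilekhmouv, option (D).
(B) vilekhmoiv is wrong: it fails to apply the sound rule(s).
(A) vilekhmoa is wrong: it uses future instead of present for tense.
(C) vilekhmouuv is wrong: it uses optative instead of indicative for mood.

D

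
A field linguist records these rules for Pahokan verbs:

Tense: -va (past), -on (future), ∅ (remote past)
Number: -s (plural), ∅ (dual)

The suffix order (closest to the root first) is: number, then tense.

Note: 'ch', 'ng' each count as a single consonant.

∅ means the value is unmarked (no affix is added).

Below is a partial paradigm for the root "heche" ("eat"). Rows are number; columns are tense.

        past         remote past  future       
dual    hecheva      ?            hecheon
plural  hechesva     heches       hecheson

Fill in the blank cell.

number = dual: zero marking, form stays heche.
tense = remote past: zero marking, form stays heche.

heche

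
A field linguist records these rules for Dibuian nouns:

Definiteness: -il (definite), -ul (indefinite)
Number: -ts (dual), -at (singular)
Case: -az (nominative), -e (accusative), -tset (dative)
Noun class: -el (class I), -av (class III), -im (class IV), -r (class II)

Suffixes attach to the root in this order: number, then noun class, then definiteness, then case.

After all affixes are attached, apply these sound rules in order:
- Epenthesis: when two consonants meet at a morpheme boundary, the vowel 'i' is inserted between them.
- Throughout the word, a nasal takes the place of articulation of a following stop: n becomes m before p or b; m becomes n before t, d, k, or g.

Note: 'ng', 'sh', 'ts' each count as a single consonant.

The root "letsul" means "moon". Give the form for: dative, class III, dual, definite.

letsulitsavilitset

Attach number dual -ts → letsults.
Attach noun class class III -av → letsultsav.
Attach definiteness definite -il → letsultsavil.
Attach case dative -tset → letsultsaviltset.
Apply epenthesis: letsultsaviltset → letsulitsavilitset.
Nasal assimilation: no change.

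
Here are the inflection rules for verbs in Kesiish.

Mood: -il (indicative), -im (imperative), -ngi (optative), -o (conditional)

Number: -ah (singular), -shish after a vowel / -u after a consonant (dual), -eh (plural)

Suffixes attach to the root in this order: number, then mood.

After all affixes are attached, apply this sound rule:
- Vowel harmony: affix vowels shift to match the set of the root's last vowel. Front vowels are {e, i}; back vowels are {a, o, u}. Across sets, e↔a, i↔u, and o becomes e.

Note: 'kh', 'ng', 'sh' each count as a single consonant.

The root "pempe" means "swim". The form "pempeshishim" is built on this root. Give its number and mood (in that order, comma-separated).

Segment: pempe-shish-im.
number: -shish/u → dual.
mood: -im → imperative.

dual, imperative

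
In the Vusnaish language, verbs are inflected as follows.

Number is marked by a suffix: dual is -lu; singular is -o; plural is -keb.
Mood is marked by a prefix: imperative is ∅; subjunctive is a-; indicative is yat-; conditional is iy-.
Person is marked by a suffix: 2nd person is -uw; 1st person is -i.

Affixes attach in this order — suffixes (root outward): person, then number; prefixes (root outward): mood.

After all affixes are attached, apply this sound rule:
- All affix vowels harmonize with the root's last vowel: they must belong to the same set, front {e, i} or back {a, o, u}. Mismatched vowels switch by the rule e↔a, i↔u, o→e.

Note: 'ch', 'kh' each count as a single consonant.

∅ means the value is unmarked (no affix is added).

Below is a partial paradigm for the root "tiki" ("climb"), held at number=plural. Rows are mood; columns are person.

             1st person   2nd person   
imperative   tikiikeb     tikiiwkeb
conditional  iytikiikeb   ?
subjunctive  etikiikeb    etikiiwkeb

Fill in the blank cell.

Attach person 2nd person -uw → tikiuw.
Attach mood conditional iy- → iytikiuw.
Attach number plural -keb → iytikiuwkeb.
Apply vowel harmony: iytikiuwkeb → iytikiiwkeb.

iytikiiwkeb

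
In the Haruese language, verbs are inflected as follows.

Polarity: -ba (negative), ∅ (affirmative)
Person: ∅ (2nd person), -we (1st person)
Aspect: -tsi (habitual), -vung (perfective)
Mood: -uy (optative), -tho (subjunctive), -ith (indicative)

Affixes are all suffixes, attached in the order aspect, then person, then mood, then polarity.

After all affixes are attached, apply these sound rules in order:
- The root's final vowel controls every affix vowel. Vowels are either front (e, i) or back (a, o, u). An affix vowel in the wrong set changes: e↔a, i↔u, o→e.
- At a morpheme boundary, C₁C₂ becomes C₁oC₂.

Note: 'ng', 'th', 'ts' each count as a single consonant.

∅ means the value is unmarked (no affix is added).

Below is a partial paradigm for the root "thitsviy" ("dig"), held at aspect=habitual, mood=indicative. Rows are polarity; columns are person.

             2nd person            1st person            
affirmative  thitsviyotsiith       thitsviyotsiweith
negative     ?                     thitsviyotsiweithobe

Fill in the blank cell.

thitsviyotsiithobe

Attach aspect habitual -tsi → thitsviytsi.
person = 2nd person: zero marking, form stays thitsviytsi.
Attach mood indicative -ith → thitsviytsiith.
Attach polarity negative -ba → thitsviytsiithba.
Apply vowel harmony: thitsviytsiithba → thitsviytsiithbe.
Apply epenthesis: thitsviytsiithbe → thitsviyotsiithobe.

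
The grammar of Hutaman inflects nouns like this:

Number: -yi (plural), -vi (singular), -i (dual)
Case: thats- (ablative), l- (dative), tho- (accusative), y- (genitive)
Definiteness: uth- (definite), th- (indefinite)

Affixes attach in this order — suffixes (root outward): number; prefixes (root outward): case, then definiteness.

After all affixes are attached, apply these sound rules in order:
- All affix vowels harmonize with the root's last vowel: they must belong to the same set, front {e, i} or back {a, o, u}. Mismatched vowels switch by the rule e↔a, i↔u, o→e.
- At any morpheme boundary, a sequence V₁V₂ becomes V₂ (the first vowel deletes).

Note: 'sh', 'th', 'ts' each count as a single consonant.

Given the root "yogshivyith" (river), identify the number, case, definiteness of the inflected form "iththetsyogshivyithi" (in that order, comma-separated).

dual, ablative, definite

Segment: uth-thats-yogshivyith-i.
number: -i → dual.
case: thats- → ablative.
definiteness: uth- → definite.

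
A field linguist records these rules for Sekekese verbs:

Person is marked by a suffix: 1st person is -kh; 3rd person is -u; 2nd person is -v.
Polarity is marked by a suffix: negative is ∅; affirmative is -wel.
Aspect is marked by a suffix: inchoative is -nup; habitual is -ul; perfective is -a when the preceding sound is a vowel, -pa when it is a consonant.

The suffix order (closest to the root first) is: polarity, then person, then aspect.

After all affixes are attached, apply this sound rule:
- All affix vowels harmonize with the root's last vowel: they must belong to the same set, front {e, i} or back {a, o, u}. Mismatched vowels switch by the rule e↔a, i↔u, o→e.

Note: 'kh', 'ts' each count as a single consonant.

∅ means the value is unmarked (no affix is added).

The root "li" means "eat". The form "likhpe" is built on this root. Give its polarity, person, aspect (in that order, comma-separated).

Segment: li-kh-pa.
polarity: ∅ → negative.
person: -kh → 1st person.
aspect: -a/pa → perfective.

negative, 1st person, perfective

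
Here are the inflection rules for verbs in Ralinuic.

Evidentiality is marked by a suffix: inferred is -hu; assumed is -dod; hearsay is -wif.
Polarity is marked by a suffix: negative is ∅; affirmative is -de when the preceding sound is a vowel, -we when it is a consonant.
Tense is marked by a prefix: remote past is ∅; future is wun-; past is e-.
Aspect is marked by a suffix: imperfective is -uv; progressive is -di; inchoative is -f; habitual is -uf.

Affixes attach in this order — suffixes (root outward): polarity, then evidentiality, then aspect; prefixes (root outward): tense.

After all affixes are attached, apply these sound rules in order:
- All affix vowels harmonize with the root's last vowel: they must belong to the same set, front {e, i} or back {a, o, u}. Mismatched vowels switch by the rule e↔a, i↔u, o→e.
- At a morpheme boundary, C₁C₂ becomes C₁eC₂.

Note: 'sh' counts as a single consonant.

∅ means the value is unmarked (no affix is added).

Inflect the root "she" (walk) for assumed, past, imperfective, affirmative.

eshededediv

Attach polarity affirmative -de (after vowel 'e') → shede.
Attach evidentiality assumed -dod → shededod.
Attach aspect imperfective -uv → shededoduv.
Attach tense past e- → eshededoduv.
Apply vowel harmony: eshededoduv → eshededediv.
Epenthesis: no change.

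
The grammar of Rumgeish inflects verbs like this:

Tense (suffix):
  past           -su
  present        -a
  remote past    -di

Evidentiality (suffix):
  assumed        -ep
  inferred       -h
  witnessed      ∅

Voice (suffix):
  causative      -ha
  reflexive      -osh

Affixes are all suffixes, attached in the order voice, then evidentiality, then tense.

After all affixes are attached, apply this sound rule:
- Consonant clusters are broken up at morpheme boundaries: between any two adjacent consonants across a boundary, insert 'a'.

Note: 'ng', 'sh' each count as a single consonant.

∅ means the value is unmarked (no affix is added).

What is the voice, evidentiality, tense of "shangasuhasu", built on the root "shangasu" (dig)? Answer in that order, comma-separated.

causative, witnessed, past

Segment: shangasu-ha-su.
voice: -ha → causative.
evidentiality: ∅ → witnessed.
tense: -su → past.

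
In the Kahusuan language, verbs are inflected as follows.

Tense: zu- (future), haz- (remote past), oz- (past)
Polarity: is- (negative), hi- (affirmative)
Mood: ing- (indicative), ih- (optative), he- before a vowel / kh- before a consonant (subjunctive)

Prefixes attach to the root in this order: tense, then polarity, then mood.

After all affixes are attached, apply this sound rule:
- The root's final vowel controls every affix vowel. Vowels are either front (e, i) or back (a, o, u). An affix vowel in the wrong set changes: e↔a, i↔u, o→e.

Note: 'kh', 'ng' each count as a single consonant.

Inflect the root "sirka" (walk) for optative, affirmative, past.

uhhuozsirka

Attach tense past oz- → ozsirka.
Attach polarity affirmative hi- → hiozsirka.
Attach mood optative ih- → ihhiozsirka.
Apply vowel harmony: ihhiozsirka → uhhuozsirka.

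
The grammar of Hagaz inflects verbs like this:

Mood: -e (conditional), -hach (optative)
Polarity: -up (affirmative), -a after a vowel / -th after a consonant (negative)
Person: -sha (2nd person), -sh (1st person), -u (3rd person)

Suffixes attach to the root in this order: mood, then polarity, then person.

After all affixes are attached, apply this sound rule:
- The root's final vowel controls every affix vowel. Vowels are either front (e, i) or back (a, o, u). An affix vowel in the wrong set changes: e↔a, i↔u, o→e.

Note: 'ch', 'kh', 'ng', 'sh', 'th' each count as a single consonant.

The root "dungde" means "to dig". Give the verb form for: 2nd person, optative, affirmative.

Attach mood optative -hach → dungdehach.
Attach polarity affirmative -up → dungdehachup.
Attach person 2nd person -sha → dungdehachupsha.
Apply vowel harmony: dungdehachupsha → dungdehechipshe.

dungdehechipshe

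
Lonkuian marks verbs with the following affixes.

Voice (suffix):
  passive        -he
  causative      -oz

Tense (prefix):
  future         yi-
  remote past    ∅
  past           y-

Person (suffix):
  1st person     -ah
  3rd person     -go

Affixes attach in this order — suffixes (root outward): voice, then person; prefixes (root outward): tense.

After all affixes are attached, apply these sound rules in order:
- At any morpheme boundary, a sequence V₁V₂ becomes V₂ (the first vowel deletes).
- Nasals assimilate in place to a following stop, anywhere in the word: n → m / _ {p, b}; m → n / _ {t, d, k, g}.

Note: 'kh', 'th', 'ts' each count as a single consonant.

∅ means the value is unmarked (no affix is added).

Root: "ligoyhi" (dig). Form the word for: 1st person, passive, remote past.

ligoyhihah

Attach voice passive -he → ligoyhihe.
tense = remote past: zero marking, form stays ligoyhihe.
Attach person 1st person -ah → ligoyhiheah.
Apply vowel deletion: ligoyhiheah → ligoyhihah.
Nasal assimilation: no change.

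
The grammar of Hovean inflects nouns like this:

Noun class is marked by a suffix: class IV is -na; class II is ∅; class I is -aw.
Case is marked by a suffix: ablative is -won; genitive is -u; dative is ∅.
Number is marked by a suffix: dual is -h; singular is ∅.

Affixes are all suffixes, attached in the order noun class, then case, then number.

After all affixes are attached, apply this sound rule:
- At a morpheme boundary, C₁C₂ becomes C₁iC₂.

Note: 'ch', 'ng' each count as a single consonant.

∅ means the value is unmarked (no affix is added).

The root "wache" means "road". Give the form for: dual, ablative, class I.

Attach noun class class I -aw → wacheaw.
Attach case ablative -won → wacheawwon.
Attach number dual -h → wacheawwonh.
Apply epenthesis: wacheawwonh → wacheawiwonih.

wacheawiwonih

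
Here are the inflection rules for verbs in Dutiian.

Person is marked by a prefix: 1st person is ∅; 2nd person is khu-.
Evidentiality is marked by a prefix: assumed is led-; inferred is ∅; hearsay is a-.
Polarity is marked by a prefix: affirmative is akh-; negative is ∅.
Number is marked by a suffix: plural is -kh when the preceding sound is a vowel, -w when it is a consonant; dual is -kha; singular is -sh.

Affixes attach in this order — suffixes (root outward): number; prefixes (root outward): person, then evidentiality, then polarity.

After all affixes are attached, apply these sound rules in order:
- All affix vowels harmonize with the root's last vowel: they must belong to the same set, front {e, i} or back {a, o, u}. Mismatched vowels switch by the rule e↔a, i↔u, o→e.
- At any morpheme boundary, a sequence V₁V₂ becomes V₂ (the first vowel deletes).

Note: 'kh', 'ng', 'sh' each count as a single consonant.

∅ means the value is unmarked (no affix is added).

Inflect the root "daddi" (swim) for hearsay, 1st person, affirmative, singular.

ekhedaddish

person = 1st person: zero marking, form stays daddi.
Attach number singular -sh → daddish.
Attach evidentiality hearsay a- → adaddish.
Attach polarity affirmative akh- → akhadaddish.
Apply vowel harmony: akhadaddish → ekhedaddish.
Vowel deletion: no change.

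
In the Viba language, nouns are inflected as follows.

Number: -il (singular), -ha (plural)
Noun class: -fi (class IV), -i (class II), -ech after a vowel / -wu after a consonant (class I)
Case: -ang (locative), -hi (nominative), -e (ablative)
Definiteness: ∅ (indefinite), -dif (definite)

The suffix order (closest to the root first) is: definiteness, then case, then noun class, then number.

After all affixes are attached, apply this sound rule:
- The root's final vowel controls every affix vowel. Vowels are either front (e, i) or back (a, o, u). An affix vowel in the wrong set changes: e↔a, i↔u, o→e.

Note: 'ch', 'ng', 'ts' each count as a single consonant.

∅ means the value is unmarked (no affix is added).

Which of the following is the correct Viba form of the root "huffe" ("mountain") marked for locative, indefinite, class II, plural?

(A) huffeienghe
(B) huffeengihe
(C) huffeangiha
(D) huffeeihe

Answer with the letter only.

definiteness = indefinite: zero marking, form stays huffe.
Attach case locative -ang → huffeang.
Attach noun class class II -i → huffeangi.
Attach number plural -ha → huffeangiha.
Apply vowel harmony: huffeangiha → huffeengihe.
So the correct form is huffeengihe, option (B).
(C) huffeangiha is wrong: it fails to apply the sound rule(s).
(A) huffeienghe is wrong: it has the affixes in the wrong order.
(D) huffeeihe is wrong: it uses ablative instead of locative for case.

B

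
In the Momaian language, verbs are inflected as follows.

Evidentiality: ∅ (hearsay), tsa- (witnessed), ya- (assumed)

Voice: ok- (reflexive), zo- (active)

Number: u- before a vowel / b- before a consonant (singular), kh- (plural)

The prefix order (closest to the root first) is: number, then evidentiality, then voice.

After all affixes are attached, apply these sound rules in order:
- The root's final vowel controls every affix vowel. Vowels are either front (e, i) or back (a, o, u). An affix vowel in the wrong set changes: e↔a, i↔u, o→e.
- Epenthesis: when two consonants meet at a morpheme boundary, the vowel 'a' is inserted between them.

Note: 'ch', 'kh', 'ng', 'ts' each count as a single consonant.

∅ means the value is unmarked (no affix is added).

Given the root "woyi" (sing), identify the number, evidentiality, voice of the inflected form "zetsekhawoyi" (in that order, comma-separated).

plural, witnessed, active

Segment: zo-tsa-kh-woyi.
number: kh- → plural.
evidentiality: tsa- → witnessed.
voice: zo- → active.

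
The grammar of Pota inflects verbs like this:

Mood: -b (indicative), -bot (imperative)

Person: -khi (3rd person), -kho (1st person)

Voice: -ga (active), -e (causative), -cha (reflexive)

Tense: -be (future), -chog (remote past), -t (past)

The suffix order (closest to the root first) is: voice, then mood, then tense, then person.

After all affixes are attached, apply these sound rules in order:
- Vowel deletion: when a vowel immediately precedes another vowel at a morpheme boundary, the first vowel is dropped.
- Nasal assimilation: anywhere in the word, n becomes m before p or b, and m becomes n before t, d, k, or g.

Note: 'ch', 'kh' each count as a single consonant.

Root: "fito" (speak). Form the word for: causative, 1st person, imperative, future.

Attach voice causative -e → fitoe.
Attach mood imperative -bot → fitoebot.
Attach tense future -be → fitoebotbe.
Attach person 1st person -kho → fitoebotbekho.
Apply vowel deletion: fitoebotbekho → fitebotbekho.
Nasal assimilation: no change.

fitebotbekho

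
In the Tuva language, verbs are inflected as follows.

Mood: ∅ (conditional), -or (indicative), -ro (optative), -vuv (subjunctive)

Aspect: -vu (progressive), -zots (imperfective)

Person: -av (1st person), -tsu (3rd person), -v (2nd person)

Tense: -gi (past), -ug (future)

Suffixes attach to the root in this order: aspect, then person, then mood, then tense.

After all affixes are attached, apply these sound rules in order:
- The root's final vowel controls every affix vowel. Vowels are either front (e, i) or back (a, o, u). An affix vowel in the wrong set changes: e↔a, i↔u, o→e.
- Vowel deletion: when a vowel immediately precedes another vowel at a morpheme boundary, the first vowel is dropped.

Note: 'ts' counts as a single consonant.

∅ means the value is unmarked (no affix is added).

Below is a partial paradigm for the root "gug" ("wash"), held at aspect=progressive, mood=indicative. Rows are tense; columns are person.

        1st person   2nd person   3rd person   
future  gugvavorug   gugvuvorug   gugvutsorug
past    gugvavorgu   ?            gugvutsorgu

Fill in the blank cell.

Attach aspect progressive -vu → gugvu.
Attach person 2nd person -v → gugvuv.
Attach mood indicative -or → gugvuvor.
Attach tense past -gi → gugvuvorgi.
Apply vowel harmony: gugvuvorgi → gugvuvorgu.
Vowel deletion: no change.

gugvuvorgu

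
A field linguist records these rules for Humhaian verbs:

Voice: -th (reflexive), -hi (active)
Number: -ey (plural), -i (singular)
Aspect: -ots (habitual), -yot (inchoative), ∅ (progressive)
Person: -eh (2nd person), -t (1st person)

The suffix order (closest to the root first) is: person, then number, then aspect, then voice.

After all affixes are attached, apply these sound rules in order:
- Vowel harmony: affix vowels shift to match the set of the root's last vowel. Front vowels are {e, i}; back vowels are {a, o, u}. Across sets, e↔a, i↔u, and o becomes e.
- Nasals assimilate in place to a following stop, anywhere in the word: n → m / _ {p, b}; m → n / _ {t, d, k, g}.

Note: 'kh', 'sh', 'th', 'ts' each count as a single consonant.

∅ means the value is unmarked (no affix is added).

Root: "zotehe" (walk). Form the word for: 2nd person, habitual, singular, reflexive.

Attach person 2nd person -eh → zoteheeh.
Attach number singular -i → zoteheehi.
Attach aspect habitual -ots → zoteheehiots.
Attach voice reflexive -th → zoteheehiotsth.
Apply vowel harmony: zoteheehiotsth → zoteheehietsth.
Nasal assimilation: no change.

zoteheehietsth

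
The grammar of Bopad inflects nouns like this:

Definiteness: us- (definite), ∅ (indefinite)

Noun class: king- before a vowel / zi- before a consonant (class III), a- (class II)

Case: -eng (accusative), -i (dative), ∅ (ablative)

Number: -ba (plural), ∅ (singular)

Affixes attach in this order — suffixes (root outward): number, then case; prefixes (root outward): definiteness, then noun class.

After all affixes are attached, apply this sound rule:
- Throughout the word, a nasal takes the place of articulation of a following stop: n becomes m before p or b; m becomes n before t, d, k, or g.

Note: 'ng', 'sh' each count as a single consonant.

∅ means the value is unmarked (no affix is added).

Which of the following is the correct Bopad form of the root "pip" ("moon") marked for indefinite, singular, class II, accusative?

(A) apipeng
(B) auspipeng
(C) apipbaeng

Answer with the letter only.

number = singular: zero marking, form stays pip.
Attach case accusative -eng → pipeng.
definiteness = indefinite: zero marking, form stays pipeng.
Attach noun class class II a- → apipeng.
Nasal assimilation: no change.
So the correct form is apipeng, option (A).
(B) auspipeng is wrong: it uses definite instead of indefinite for definiteness.
(C) apipbaeng is wrong: it uses plural instead of singular for number.

A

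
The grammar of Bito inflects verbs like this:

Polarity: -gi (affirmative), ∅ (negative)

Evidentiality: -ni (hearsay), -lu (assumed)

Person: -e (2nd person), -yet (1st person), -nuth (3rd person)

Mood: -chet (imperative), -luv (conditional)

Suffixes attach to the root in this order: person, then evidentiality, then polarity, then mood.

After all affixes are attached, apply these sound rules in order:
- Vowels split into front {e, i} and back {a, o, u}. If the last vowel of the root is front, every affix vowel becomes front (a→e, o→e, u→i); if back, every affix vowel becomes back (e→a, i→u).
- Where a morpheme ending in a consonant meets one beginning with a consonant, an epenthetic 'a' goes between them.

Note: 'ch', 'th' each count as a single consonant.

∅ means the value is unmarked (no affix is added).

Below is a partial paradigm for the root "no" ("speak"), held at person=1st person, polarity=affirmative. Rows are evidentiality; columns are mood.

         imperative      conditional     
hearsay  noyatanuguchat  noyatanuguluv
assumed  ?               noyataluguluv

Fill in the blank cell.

Attach person 1st person -yet → noyet.
Attach evidentiality assumed -lu → noyetlu.
Attach polarity affirmative -gi → noyetlugi.
Attach mood imperative -chet → noyetlugichet.
Apply vowel harmony: noyetlugichet → noyatluguchat.
Apply epenthesis: noyatluguchat → noyataluguchat.

noyataluguchat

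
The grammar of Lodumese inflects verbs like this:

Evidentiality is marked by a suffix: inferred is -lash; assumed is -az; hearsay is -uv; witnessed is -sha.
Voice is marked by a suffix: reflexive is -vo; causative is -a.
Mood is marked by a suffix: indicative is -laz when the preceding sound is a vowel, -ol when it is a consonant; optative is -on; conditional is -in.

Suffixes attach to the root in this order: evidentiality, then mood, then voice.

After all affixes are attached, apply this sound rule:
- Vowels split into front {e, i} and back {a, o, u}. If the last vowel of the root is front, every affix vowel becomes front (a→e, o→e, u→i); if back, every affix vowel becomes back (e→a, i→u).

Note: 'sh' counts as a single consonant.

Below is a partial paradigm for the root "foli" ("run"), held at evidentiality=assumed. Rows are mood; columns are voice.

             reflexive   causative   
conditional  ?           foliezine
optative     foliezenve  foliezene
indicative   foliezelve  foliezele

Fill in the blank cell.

Attach evidentiality assumed -az → foliaz.
Attach mood conditional -in → foliazin.
Attach voice reflexive -vo → foliazinvo.
Apply vowel harmony: foliazinvo → foliezinve.

foliezinve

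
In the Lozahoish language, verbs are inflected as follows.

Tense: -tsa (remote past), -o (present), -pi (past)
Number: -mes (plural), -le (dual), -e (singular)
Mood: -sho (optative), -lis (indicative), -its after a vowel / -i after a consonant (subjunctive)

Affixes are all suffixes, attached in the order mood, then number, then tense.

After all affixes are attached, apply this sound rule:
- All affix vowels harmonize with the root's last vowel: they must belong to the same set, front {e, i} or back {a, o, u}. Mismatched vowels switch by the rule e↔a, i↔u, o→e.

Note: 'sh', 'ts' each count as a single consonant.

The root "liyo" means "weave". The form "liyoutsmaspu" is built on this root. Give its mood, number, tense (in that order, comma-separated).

subjunctive, plural, past

Segment: liyo-its-mes-pi.
mood: -its/i → subjunctive.
number: -mes → plural.
tense: -pi → past.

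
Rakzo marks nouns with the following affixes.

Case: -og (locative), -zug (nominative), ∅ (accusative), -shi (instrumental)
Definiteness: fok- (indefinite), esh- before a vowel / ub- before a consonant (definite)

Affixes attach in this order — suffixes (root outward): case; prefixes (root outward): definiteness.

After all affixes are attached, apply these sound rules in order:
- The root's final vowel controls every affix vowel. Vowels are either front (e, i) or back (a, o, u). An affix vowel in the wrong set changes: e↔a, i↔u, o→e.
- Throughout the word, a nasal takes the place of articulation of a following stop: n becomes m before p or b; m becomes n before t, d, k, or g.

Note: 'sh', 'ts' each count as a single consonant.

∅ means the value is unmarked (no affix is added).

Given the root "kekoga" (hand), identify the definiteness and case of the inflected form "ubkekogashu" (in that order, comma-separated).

Segment: ub-kekoga-shi.
definiteness: esh/ub- → definite.
case: -shi → instrumental.

definite, instrumental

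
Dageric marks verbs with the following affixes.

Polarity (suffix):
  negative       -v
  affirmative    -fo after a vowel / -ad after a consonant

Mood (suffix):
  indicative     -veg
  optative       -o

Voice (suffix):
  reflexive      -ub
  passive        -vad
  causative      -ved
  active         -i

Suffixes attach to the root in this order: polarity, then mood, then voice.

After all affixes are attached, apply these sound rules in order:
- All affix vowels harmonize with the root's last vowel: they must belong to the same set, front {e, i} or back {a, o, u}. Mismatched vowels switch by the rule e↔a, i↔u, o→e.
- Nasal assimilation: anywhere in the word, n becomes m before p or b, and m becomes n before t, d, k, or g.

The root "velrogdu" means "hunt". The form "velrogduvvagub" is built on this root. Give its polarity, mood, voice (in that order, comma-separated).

Segment: velrogdu-v-veg-ub.
polarity: -v → negative.
mood: -veg → indicative.
voice: -ub → reflexive.

negative, indicative, reflexive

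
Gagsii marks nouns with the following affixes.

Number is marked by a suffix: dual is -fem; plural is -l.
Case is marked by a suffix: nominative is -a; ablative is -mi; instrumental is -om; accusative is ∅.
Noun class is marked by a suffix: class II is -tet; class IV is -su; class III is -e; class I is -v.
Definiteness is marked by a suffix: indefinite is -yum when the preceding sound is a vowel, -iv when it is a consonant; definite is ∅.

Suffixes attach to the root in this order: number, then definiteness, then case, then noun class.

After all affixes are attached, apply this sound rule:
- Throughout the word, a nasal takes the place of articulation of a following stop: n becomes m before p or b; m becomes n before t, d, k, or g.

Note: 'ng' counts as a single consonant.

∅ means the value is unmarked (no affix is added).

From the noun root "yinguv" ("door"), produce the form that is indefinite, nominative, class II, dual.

yinguvfemivatet

Attach number dual -fem → yinguvfem.
Attach definiteness indefinite -iv (after consonant 'm') → yinguvfemiv.
Attach case nominative -a → yinguvfemiva.
Attach noun class class II -tet → yinguvfemivatet.
Nasal assimilation: no change.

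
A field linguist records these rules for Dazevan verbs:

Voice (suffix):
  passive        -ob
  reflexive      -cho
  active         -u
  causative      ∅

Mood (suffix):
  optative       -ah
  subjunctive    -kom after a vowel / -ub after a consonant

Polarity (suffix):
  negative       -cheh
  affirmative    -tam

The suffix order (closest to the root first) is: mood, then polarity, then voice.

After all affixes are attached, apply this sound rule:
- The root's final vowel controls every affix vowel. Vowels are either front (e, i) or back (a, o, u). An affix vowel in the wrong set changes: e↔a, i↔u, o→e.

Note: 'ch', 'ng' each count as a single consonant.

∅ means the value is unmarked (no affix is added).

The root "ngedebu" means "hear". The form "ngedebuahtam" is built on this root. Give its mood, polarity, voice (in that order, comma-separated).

optative, affirmative, causative

Segment: ngedebu-ah-tam.
mood: -ah → optative.
polarity: -tam → affirmative.
voice: ∅ → causative.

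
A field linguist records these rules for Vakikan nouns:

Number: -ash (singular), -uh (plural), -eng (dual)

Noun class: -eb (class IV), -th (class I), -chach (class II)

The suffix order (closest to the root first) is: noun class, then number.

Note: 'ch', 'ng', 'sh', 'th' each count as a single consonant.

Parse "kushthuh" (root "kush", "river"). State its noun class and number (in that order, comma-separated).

class I, plural

Segment: kush-th-uh.
noun class: -th → class I.
number: -uh → plural.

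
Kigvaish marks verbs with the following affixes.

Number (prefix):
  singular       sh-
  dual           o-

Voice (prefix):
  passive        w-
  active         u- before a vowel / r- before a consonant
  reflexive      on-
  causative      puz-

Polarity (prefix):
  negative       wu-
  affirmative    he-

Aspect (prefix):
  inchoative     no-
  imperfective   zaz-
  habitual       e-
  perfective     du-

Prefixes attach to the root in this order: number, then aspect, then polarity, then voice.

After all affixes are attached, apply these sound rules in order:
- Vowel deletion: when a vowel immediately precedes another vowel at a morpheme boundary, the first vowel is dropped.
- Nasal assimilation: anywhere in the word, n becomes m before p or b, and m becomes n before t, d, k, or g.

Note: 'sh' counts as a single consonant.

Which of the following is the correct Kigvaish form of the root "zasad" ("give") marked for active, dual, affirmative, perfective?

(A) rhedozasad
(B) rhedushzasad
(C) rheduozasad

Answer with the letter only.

A

Attach number dual o- → ozasad.
Attach aspect perfective du- → duozasad.
Attach polarity affirmative he- → heduozasad.
Attach voice active r- (before consonant 'h') → rheduozasad.
Apply vowel deletion: rheduozasad → rhedozasad.
Nasal assimilation: no change.
So the correct form is rhedozasad, option (A).
(C) rheduozasad is wrong: it fails to apply the sound rule(s).
(B) rhedushzasad is wrong: it uses singular instead of dual for number.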